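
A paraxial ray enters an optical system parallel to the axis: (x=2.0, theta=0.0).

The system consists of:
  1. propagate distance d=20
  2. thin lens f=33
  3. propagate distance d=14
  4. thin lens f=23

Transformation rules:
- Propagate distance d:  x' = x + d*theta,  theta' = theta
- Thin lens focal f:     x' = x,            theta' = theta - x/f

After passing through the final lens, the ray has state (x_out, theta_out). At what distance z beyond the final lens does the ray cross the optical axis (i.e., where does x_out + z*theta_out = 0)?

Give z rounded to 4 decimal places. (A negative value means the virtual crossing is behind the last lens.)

Initial: x=2.0000 theta=0.0000
After 1 (propagate distance d=20): x=2.0000 theta=0.0000
After 2 (thin lens f=33): x=2.0000 theta=-2/33 (≈-0.0606)
After 3 (propagate distance d=14): x=38/33 (≈1.1515) theta=-2/33 (≈-0.0606)
After 4 (thin lens f=23): x=38/33 (≈1.1515) theta=-28/253 (≈-0.1107)
z_focus = -x_out/theta_out = -(38/33)/(-28/253) = 437/42 ≈ 10.4048
Rounded to 4 decimal places: z = 10.4048

Answer: 10.4048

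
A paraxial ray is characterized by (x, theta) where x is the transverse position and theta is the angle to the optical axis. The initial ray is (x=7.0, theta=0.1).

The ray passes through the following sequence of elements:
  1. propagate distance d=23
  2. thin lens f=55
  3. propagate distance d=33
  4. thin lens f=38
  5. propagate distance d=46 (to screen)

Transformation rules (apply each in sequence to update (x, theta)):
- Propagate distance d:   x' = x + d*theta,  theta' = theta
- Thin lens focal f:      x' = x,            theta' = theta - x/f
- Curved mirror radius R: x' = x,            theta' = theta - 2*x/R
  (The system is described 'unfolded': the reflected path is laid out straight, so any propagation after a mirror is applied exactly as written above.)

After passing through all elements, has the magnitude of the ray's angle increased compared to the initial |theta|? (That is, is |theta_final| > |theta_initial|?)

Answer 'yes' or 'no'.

Initial: x=7.0000 theta=0.1000
After 1 (propagate distance d=23): x=9.3000 theta=0.1000
After 2 (thin lens f=55): x=9.3000 theta=-19/275 (≈-0.0691)
After 3 (propagate distance d=33): x=7.0200 theta=-19/275 (≈-0.0691)
After 4 (thin lens f=38): x=7.0200 theta=-1061/4180 (≈-0.2538)
After 5 (propagate distance d=46 (to screen)): x=-24328/5225 (≈-4.6561) theta=-1061/4180 (≈-0.2538)
|theta_initial|=0.1000 |theta_final|=1061/4180 (≈0.2538) -> increased

Answer: yes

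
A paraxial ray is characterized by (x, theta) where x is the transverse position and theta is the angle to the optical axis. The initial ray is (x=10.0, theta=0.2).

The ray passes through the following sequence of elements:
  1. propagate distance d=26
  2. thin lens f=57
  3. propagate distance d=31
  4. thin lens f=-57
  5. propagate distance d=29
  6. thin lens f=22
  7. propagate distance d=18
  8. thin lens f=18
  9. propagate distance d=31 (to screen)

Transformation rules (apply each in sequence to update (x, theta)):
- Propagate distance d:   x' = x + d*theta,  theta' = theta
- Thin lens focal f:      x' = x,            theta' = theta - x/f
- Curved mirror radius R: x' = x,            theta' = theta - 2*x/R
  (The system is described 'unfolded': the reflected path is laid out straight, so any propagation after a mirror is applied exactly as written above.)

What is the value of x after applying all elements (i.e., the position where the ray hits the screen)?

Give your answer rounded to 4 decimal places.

Answer: -24.5979

Derivation:
Initial: x=10.0000 theta=0.2000
After 1 (propagate distance d=26): x=15.2000 theta=0.2000
After 2 (thin lens f=57): x=15.2000 theta=-1/15 (≈-0.0667)
After 3 (propagate distance d=31): x=197/15 (≈13.1333) theta=-1/15 (≈-0.0667)
After 4 (thin lens f=-57): x=197/15 (≈13.1333) theta=28/171 (≈0.1637)
After 5 (propagate distance d=29): x=15289/855 (≈17.8819) theta=28/171 (≈0.1637)
After 6 (thin lens f=22): x=15289/855 (≈17.8819) theta=-12209/18810 (≈-0.6491)
After 7 (propagate distance d=18): x=58298/9405 (≈6.1986) theta=-12209/18810 (≈-0.6491)
After 8 (thin lens f=18): x=58298/9405 (≈6.1986) theta=-15289/15390 (≈-0.9934)
After 9 (propagate distance d=31 (to screen)): x=-832837/33858 (≈-24.5979) theta=-15289/15390 (≈-0.9934)
Rounded to 4 decimal places: x = -24.5979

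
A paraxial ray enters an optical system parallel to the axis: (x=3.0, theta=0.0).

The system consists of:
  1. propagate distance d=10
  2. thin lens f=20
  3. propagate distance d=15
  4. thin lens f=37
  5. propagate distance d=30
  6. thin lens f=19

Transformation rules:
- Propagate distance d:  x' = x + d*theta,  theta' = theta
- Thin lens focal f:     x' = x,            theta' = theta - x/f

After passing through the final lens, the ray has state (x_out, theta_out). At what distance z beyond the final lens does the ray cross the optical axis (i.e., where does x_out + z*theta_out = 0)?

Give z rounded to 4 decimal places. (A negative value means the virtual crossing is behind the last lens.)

Answer: 73.7365

Derivation:
Initial: x=3.0000 theta=0.0000
After 1 (propagate distance d=10): x=3.0000 theta=0.0000
After 2 (thin lens f=20): x=3.0000 theta=-0.1500
After 3 (propagate distance d=15): x=0.7500 theta=-0.1500
After 4 (thin lens f=37): x=0.7500 theta=-63/370 (≈-0.1703)
After 5 (propagate distance d=30): x=-645/148 (≈-4.3581) theta=-63/370 (≈-0.1703)
After 6 (thin lens f=19): x=-645/148 (≈-4.3581) theta=831/14060 (≈0.0591)
z_focus = -x_out/theta_out = -(-645/148)/(831/14060) = 20425/277 ≈ 73.7365
Rounded to 4 decimal places: z = 73.7365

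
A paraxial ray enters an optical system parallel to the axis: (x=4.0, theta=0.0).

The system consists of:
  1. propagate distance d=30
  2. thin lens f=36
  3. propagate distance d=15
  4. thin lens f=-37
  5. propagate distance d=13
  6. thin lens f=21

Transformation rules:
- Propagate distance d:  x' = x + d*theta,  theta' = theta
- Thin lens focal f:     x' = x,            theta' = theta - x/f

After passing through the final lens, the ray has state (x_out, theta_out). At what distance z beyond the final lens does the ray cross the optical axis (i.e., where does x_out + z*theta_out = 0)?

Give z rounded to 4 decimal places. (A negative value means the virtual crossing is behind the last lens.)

Initial: x=4.0000 theta=0.0000
After 1 (propagate distance d=30): x=4.0000 theta=0.0000
After 2 (thin lens f=36): x=4.0000 theta=-1/9 (≈-0.1111)
After 3 (propagate distance d=15): x=7/3 (≈2.3333) theta=-1/9 (≈-0.1111)
After 4 (thin lens f=-37): x=7/3 (≈2.3333) theta=-16/333 (≈-0.0480)
After 5 (propagate distance d=13): x=569/333 (≈1.7087) theta=-16/333 (≈-0.0480)
After 6 (thin lens f=21): x=569/333 (≈1.7087) theta=-905/6993 (≈-0.1294)
z_focus = -x_out/theta_out = -(569/333)/(-905/6993) = 11949/905 ≈ 13.2033
Rounded to 4 decimal places: z = 13.2033

Answer: 13.2033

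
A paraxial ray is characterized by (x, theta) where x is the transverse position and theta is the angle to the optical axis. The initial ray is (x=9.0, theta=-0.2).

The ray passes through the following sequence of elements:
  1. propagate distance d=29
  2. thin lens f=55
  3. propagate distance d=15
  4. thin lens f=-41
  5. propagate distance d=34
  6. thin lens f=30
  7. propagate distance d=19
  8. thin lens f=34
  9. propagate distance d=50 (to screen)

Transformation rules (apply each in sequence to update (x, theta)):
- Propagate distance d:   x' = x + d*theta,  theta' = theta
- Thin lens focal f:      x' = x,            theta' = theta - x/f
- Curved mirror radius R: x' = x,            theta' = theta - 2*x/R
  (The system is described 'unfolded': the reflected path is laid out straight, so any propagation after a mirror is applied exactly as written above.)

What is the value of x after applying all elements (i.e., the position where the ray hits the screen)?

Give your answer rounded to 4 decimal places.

Initial: x=9.0000 theta=-0.2000
After 1 (propagate distance d=29): x=3.2000 theta=-0.2000
After 2 (thin lens f=55): x=3.2000 theta=-71/275 (≈-0.2582)
After 3 (propagate distance d=15): x=-37/55 (≈-0.6727) theta=-71/275 (≈-0.2582)
After 4 (thin lens f=-41): x=-37/55 (≈-0.6727) theta=-3096/11275 (≈-0.2746)
After 5 (propagate distance d=34): x=-10259/1025 (≈-10.0088) theta=-3096/11275 (≈-0.2746)
After 6 (thin lens f=30): x=-10259/1025 (≈-10.0088) theta=19969/338250 (≈0.0590)
After 7 (propagate distance d=19): x=-3006059/338250 (≈-8.8871) theta=19969/338250 (≈0.0590)
After 8 (thin lens f=34): x=-3006059/338250 (≈-8.8871) theta=14451/45100 (≈0.3204)
After 9 (propagate distance d=50 (to screen)): x=1206533/169125 (≈7.1340) theta=14451/45100 (≈0.3204)
Rounded to 4 decimal places: x = 7.1340

Answer: 7.1340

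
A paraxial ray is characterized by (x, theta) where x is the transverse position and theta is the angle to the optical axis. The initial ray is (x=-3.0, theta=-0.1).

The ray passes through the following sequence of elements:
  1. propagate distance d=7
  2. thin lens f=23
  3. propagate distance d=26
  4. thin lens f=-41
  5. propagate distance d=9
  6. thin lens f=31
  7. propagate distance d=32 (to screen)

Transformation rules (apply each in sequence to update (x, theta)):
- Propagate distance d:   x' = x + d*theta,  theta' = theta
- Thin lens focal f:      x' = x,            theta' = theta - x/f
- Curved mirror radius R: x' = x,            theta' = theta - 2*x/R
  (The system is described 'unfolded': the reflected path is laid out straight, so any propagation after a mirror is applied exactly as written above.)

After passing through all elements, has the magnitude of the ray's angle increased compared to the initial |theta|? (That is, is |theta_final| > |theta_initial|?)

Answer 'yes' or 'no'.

Answer: no

Derivation:
Initial: x=-3.0000 theta=-0.1000
After 1 (propagate distance d=7): x=-3.7000 theta=-0.1000
After 2 (thin lens f=23): x=-3.7000 theta=7/115 (≈0.0609)
After 3 (propagate distance d=26): x=-487/230 (≈-2.1174) theta=7/115 (≈0.0609)
After 4 (thin lens f=-41): x=-487/230 (≈-2.1174) theta=87/9430 (≈0.0092)
After 5 (propagate distance d=9): x=-9592/4715 (≈-2.0344) theta=87/9430 (≈0.0092)
After 6 (thin lens f=31): x=-9592/4715 (≈-2.0344) theta=21881/292330 (≈0.0749)
After 7 (propagate distance d=32 (to screen)): x=52744/146165 (≈0.3609) theta=21881/292330 (≈0.0749)
|theta_initial|=0.1000 |theta_final|=21881/292330 (≈0.0749) -> not increased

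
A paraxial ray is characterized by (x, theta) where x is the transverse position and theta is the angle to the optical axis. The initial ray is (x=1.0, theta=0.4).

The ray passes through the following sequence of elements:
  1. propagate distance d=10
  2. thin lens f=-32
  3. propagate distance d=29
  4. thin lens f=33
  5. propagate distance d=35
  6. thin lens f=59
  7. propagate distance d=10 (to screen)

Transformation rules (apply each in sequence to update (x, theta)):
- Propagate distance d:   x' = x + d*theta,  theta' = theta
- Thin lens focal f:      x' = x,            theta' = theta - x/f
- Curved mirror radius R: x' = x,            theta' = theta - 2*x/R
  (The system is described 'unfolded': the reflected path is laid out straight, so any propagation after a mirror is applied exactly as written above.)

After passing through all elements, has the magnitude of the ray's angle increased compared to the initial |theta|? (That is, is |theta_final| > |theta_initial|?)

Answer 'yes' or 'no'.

Answer: no

Derivation:
Initial: x=1.0000 theta=0.4000
After 1 (propagate distance d=10): x=5.0000 theta=0.4000
After 2 (thin lens f=-32): x=5.0000 theta=89/160 (≈0.5563)
After 3 (propagate distance d=29): x=3381/160 (≈21.1313) theta=89/160 (≈0.5563)
After 4 (thin lens f=33): x=3381/160 (≈21.1313) theta=-37/440 (≈-0.0841)
After 5 (propagate distance d=35): x=32011/1760 (≈18.1881) theta=-37/440 (≈-0.0841)
After 6 (thin lens f=59): x=32011/1760 (≈18.1881) theta=-40743/103840 (≈-0.3924)
After 7 (propagate distance d=10 (to screen)): x=1481219/103840 (≈14.2644) theta=-40743/103840 (≈-0.3924)
|theta_initial|=0.4000 |theta_final|=40743/103840 (≈0.3924) -> not increased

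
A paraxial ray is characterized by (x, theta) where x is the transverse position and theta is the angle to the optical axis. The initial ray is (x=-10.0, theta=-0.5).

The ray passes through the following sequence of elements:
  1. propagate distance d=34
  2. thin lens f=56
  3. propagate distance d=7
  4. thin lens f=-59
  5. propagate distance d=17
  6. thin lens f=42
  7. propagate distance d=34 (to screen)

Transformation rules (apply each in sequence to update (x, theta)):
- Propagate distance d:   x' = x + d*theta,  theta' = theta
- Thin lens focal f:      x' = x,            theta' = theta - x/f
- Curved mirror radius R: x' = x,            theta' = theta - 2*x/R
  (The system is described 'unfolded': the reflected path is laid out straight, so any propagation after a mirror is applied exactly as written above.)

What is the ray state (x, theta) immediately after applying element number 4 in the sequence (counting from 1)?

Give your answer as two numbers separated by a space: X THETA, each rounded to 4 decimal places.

Initial: x=-10.0000 theta=-0.5000
After 1 (propagate distance d=34): x=-27.0000 theta=-0.5000
After 2 (thin lens f=56): x=-27.0000 theta=-1/56 (≈-0.0179)
After 3 (propagate distance d=7): x=-27.1250 theta=-1/56 (≈-0.0179)
After 4 (thin lens f=-59): x=-27.1250 theta=-789/1652 (≈-0.4776)
Rounded to 4 decimal places: x = -27.1250, theta = -0.4776

Answer: -27.1250 -0.4776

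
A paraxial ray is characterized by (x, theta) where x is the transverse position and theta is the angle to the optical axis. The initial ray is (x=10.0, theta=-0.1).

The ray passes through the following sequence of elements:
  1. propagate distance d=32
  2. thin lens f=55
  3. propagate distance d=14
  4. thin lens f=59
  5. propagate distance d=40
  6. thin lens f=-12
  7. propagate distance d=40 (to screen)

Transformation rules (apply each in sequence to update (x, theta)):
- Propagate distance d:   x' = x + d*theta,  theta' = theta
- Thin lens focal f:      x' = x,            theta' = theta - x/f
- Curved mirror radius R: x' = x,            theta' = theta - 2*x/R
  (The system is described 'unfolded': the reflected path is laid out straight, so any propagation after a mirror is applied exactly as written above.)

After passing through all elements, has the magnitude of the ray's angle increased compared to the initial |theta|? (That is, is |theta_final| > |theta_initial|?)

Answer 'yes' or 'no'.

Answer: yes

Derivation:
Initial: x=10.0000 theta=-0.1000
After 1 (propagate distance d=32): x=6.8000 theta=-0.1000
After 2 (thin lens f=55): x=6.8000 theta=-123/550 (≈-0.2236)
After 3 (propagate distance d=14): x=1009/275 (≈3.6691) theta=-123/550 (≈-0.2236)
After 4 (thin lens f=59): x=1009/275 (≈3.6691) theta=-371/1298 (≈-0.2858)
After 5 (propagate distance d=40): x=-125969/16225 (≈-7.7639) theta=-371/1298 (≈-0.2858)
After 6 (thin lens f=-12): x=-125969/16225 (≈-7.7639) theta=-181619/194700 (≈-0.9328)
After 7 (propagate distance d=40 (to screen)): x=-2194097/48675 (≈-45.0765) theta=-181619/194700 (≈-0.9328)
|theta_initial|=0.1000 |theta_final|=181619/194700 (≈0.9328) -> increased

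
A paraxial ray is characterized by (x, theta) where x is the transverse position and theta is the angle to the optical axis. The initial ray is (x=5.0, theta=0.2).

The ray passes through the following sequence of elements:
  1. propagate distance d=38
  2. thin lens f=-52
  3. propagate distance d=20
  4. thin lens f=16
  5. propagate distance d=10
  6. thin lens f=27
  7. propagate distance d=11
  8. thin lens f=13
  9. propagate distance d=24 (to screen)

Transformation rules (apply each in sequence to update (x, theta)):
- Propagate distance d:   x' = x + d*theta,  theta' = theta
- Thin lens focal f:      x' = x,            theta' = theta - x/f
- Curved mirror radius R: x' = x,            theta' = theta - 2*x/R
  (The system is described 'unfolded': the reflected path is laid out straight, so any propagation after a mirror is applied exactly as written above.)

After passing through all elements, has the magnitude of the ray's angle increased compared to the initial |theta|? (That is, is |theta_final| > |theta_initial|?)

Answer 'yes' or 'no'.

Initial: x=5.0000 theta=0.2000
After 1 (propagate distance d=38): x=12.6000 theta=0.2000
After 2 (thin lens f=-52): x=12.6000 theta=23/52 (≈0.4423)
After 3 (propagate distance d=20): x=1394/65 (≈21.4462) theta=23/52 (≈0.4423)
After 4 (thin lens f=16): x=1394/65 (≈21.4462) theta=-467/520 (≈-0.8981)
After 5 (propagate distance d=10): x=3241/260 (≈12.4654) theta=-467/520 (≈-0.8981)
After 6 (thin lens f=27): x=3241/260 (≈12.4654) theta=-19091/14040 (≈-1.3598)
After 7 (propagate distance d=11): x=-34987/14040 (≈-2.4920) theta=-19091/14040 (≈-1.3598)
After 8 (thin lens f=13): x=-34987/14040 (≈-2.4920) theta=-53299/45630 (≈-1.1681)
After 9 (propagate distance d=24 (to screen)): x=-1114307/36504 (≈-30.5256) theta=-53299/45630 (≈-1.1681)
|theta_initial|=0.2000 |theta_final|=53299/45630 (≈1.1681) -> increased

Answer: yes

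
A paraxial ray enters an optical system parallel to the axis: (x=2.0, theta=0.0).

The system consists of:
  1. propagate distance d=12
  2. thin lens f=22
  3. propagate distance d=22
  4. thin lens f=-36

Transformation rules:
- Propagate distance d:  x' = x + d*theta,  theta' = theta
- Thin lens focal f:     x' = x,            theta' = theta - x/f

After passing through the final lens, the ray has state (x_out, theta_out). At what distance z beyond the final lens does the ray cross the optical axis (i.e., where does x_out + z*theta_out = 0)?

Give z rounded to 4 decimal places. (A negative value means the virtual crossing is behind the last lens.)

Answer: 0.0000

Derivation:
Initial: x=2.0000 theta=0.0000
After 1 (propagate distance d=12): x=2.0000 theta=0.0000
After 2 (thin lens f=22): x=2.0000 theta=-1/11 (≈-0.0909)
After 3 (propagate distance d=22): x=0.0000 theta=-1/11 (≈-0.0909)
After 4 (thin lens f=-36): x=0.0000 theta=-1/11 (≈-0.0909)
z_focus = -x_out/theta_out = -(0.0000)/(-1/11) = 0.0000
Rounded to 4 decimal places: z = 0.0000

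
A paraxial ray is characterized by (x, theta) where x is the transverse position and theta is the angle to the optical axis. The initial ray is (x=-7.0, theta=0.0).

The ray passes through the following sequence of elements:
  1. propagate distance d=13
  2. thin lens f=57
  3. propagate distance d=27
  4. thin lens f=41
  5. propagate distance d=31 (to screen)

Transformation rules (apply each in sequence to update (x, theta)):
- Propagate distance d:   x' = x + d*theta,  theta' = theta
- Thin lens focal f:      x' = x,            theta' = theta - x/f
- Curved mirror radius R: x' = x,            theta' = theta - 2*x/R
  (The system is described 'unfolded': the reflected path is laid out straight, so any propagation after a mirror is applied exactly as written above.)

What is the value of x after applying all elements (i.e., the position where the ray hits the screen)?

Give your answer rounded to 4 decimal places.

Initial: x=-7.0000 theta=0.0000
After 1 (propagate distance d=13): x=-7.0000 theta=0.0000
After 2 (thin lens f=57): x=-7.0000 theta=7/57 (≈0.1228)
After 3 (propagate distance d=27): x=-70/19 (≈-3.6842) theta=7/57 (≈0.1228)
After 4 (thin lens f=41): x=-70/19 (≈-3.6842) theta=497/2337 (≈0.2127)
After 5 (propagate distance d=31 (to screen)): x=6797/2337 (≈2.9084) theta=497/2337 (≈0.2127)
Rounded to 4 decimal places: x = 2.9084

Answer: 2.9084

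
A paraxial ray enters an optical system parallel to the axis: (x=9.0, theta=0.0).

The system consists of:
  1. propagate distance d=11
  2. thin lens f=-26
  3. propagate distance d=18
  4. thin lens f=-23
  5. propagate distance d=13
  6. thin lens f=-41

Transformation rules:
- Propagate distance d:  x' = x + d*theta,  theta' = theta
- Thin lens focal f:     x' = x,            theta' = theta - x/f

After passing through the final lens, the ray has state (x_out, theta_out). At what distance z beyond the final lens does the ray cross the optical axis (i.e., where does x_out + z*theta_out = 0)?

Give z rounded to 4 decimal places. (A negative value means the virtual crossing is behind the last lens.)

Initial: x=9.0000 theta=0.0000
After 1 (propagate distance d=11): x=9.0000 theta=0.0000
After 2 (thin lens f=-26): x=9.0000 theta=9/26 (≈0.3462)
After 3 (propagate distance d=18): x=198/13 (≈15.2308) theta=9/26 (≈0.3462)
After 4 (thin lens f=-23): x=198/13 (≈15.2308) theta=603/598 (≈1.0084)
After 5 (propagate distance d=13): x=16947/598 (≈28.3395) theta=603/598 (≈1.0084)
After 6 (thin lens f=-41): x=16947/598 (≈28.3395) theta=20835/12259 (≈1.6996)
z_focus = -x_out/theta_out = -(16947/598)/(20835/12259) = -77203/4630 ≈ -16.6745
Rounded to 4 decimal places: z = -16.6745

Answer: -16.6745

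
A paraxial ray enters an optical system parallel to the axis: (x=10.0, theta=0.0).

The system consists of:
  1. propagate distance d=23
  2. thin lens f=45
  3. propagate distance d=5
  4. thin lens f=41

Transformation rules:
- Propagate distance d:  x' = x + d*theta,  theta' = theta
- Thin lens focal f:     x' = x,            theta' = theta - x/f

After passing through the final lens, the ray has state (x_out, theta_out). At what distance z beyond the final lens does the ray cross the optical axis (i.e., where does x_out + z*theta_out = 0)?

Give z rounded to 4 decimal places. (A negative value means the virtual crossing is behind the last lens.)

Initial: x=10.0000 theta=0.0000
After 1 (propagate distance d=23): x=10.0000 theta=0.0000
After 2 (thin lens f=45): x=10.0000 theta=-2/9 (≈-0.2222)
After 3 (propagate distance d=5): x=80/9 (≈8.8889) theta=-2/9 (≈-0.2222)
After 4 (thin lens f=41): x=80/9 (≈8.8889) theta=-18/41 (≈-0.4390)
z_focus = -x_out/theta_out = -(80/9)/(-18/41) = 1640/81 ≈ 20.2469
Rounded to 4 decimal places: z = 20.2469

Answer: 20.2469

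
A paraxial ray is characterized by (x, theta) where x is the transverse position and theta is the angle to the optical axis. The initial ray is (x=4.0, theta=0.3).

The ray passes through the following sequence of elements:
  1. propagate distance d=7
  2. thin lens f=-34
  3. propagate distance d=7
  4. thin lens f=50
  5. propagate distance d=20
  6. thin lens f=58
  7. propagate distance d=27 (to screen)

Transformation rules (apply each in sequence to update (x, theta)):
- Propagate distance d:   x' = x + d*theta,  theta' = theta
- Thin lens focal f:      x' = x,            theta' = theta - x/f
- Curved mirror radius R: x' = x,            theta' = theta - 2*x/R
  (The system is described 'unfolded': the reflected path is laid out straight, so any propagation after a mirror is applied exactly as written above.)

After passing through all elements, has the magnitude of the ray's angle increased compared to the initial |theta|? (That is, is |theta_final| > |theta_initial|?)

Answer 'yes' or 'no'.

Answer: no

Derivation:
Initial: x=4.0000 theta=0.3000
After 1 (propagate distance d=7): x=6.1000 theta=0.3000
After 2 (thin lens f=-34): x=6.1000 theta=163/340 (≈0.4794)
After 3 (propagate distance d=7): x=643/68 (≈9.4559) theta=163/340 (≈0.4794)
After 4 (thin lens f=50): x=643/68 (≈9.4559) theta=987/3400 (≈0.2903)
After 5 (propagate distance d=20): x=5189/340 (≈15.2618) theta=987/3400 (≈0.2903)
After 6 (thin lens f=58): x=5189/340 (≈15.2618) theta=1339/49300 (≈0.0272)
After 7 (propagate distance d=27 (to screen)): x=394279/24650 (≈15.9951) theta=1339/49300 (≈0.0272)
|theta_initial|=0.3000 |theta_final|=1339/49300 (≈0.0272) -> not increased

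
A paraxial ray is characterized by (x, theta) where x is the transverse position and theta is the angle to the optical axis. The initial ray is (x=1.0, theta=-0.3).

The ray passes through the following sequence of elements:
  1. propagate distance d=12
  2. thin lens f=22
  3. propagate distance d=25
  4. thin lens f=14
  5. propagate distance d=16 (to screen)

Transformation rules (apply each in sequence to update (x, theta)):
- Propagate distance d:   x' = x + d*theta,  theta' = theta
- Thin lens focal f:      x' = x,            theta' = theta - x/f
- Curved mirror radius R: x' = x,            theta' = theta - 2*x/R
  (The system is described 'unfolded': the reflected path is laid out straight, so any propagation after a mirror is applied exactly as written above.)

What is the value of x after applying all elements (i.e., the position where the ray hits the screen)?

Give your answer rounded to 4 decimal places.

Initial: x=1.0000 theta=-0.3000
After 1 (propagate distance d=12): x=-2.6000 theta=-0.3000
After 2 (thin lens f=22): x=-2.6000 theta=-2/11 (≈-0.1818)
After 3 (propagate distance d=25): x=-393/55 (≈-7.1455) theta=-2/11 (≈-0.1818)
After 4 (thin lens f=14): x=-393/55 (≈-7.1455) theta=23/70 (≈0.3286)
After 5 (propagate distance d=16 (to screen)): x=-727/385 (≈-1.8883) theta=23/70 (≈0.3286)
Rounded to 4 decimal places: x = -1.8883

Answer: -1.8883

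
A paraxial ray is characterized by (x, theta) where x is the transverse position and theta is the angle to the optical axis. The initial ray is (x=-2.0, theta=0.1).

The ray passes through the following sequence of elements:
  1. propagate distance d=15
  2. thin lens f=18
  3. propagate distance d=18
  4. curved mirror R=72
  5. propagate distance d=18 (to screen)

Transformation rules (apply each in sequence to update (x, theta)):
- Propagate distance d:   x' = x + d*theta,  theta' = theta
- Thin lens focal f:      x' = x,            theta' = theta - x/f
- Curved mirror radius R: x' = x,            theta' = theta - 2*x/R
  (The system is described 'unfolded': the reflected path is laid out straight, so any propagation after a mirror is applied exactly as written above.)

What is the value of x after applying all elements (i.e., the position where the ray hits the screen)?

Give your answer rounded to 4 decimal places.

Initial: x=-2.0000 theta=0.1000
After 1 (propagate distance d=15): x=-0.5000 theta=0.1000
After 2 (thin lens f=18): x=-0.5000 theta=23/180 (≈0.1278)
After 3 (propagate distance d=18): x=1.8000 theta=23/180 (≈0.1278)
After 4 (curved mirror R=72): x=1.8000 theta=7/90 (≈0.0778)
After 5 (propagate distance d=18 (to screen)): x=3.2000 theta=7/90 (≈0.0778)
Rounded to 4 decimal places: x = 3.2000

Answer: 3.2000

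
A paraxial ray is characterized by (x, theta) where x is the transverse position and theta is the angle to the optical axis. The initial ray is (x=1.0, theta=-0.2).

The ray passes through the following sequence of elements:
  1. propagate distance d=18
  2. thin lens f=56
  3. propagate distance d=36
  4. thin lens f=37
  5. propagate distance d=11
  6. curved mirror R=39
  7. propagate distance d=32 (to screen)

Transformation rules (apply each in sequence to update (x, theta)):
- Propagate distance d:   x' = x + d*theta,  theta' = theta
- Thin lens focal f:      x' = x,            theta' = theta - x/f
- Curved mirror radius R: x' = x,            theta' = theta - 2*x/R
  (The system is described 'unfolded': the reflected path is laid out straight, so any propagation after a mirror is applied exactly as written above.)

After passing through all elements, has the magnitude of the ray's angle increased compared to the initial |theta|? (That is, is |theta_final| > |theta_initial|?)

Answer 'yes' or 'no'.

Answer: yes

Derivation:
Initial: x=1.0000 theta=-0.2000
After 1 (propagate distance d=18): x=-2.6000 theta=-0.2000
After 2 (thin lens f=56): x=-2.6000 theta=-43/280 (≈-0.1536)
After 3 (propagate distance d=36): x=-569/70 (≈-8.1286) theta=-43/280 (≈-0.1536)
After 4 (thin lens f=37): x=-569/70 (≈-8.1286) theta=137/2072 (≈0.0661)
After 5 (propagate distance d=11): x=-76677/10360 (≈-7.4013) theta=137/2072 (≈0.0661)
After 6 (curved mirror R=39): x=-76677/10360 (≈-7.4013) theta=60023/134680 (≈0.4457)
After 7 (propagate distance d=32 (to screen)): x=184787/26936 (≈6.8602) theta=60023/134680 (≈0.4457)
|theta_initial|=0.2000 |theta_final|=60023/134680 (≈0.4457) -> increased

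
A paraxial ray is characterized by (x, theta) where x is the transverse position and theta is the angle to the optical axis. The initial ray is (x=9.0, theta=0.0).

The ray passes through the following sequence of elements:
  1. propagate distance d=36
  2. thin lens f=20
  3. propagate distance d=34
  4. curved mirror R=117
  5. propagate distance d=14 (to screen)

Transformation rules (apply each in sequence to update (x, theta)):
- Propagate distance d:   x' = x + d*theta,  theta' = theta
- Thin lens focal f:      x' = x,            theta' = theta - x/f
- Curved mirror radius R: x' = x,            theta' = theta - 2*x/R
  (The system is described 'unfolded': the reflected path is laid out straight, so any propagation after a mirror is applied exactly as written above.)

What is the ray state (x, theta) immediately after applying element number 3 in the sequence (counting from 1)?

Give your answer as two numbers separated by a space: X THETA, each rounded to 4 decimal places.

Answer: -6.3000 -0.4500

Derivation:
Initial: x=9.0000 theta=0.0000
After 1 (propagate distance d=36): x=9.0000 theta=0.0000
After 2 (thin lens f=20): x=9.0000 theta=-0.4500
After 3 (propagate distance d=34): x=-6.3000 theta=-0.4500
Rounded to 4 decimal places: x = -6.3000, theta = -0.4500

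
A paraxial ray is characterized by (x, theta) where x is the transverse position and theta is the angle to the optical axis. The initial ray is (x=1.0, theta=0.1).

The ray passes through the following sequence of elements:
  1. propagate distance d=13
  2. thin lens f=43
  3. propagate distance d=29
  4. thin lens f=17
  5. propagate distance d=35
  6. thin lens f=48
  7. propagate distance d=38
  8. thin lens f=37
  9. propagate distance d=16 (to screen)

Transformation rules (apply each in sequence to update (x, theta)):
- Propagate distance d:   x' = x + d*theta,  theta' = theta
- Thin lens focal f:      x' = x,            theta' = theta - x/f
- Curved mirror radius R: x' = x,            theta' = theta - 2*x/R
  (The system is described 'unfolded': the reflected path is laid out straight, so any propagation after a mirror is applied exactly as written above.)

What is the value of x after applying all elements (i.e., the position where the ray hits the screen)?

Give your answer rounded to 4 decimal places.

Answer: -5.8352

Derivation:
Initial: x=1.0000 theta=0.1000
After 1 (propagate distance d=13): x=2.3000 theta=0.1000
After 2 (thin lens f=43): x=2.3000 theta=2/43 (≈0.0465)
After 3 (propagate distance d=29): x=1569/430 (≈3.6488) theta=2/43 (≈0.0465)
After 4 (thin lens f=17): x=1569/430 (≈3.6488) theta=-1229/7310 (≈-0.1681)
After 5 (propagate distance d=35): x=-8171/3655 (≈-2.2356) theta=-1229/7310 (≈-0.1681)
After 6 (thin lens f=48): x=-8171/3655 (≈-2.2356) theta=-4265/35088 (≈-0.1216)
After 7 (propagate distance d=38): x=-601279/87720 (≈-6.8545) theta=-4265/35088 (≈-0.1216)
After 8 (thin lens f=37): x=-601279/87720 (≈-6.8545) theta=413533/6491280 (≈0.0637)
After 9 (propagate distance d=16 (to screen)): x=-18939059/3245640 (≈-5.8352) theta=413533/6491280 (≈0.0637)
Rounded to 4 decimal places: x = -5.8352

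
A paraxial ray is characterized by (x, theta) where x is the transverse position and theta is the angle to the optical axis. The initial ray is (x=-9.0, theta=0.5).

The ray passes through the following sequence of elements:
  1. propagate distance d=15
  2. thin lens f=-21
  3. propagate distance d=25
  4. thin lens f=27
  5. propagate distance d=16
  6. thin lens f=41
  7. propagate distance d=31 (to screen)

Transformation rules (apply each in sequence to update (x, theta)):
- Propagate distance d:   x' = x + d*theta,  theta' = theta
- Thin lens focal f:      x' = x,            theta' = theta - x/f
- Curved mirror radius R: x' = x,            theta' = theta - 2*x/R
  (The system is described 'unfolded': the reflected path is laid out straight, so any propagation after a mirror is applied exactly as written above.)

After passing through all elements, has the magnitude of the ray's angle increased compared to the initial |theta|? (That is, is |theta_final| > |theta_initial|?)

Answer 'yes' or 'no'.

Initial: x=-9.0000 theta=0.5000
After 1 (propagate distance d=15): x=-1.5000 theta=0.5000
After 2 (thin lens f=-21): x=-1.5000 theta=3/7 (≈0.4286)
After 3 (propagate distance d=25): x=129/14 (≈9.2143) theta=3/7 (≈0.4286)
After 4 (thin lens f=27): x=129/14 (≈9.2143) theta=11/126 (≈0.0873)
After 5 (propagate distance d=16): x=191/18 (≈10.6111) theta=11/126 (≈0.0873)
After 6 (thin lens f=41): x=191/18 (≈10.6111) theta=-443/2583 (≈-0.1715)
After 7 (propagate distance d=31 (to screen)): x=3039/574 (≈5.2944) theta=-443/2583 (≈-0.1715)
|theta_initial|=0.5000 |theta_final|=443/2583 (≈0.1715) -> not increased

Answer: no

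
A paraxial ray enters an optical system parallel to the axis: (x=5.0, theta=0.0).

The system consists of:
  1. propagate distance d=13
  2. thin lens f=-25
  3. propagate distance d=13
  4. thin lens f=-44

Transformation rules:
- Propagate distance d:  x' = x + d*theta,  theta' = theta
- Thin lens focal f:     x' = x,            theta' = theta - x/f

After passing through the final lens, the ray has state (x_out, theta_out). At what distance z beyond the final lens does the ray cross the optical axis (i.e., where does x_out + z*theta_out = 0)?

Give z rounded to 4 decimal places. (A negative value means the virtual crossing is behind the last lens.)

Answer: -20.3902

Derivation:
Initial: x=5.0000 theta=0.0000
After 1 (propagate distance d=13): x=5.0000 theta=0.0000
After 2 (thin lens f=-25): x=5.0000 theta=0.2000
After 3 (propagate distance d=13): x=7.6000 theta=0.2000
After 4 (thin lens f=-44): x=7.6000 theta=41/110 (≈0.3727)
z_focus = -x_out/theta_out = -(7.6000)/(41/110) = -836/41 ≈ -20.3902
Rounded to 4 decimal places: z = -20.3902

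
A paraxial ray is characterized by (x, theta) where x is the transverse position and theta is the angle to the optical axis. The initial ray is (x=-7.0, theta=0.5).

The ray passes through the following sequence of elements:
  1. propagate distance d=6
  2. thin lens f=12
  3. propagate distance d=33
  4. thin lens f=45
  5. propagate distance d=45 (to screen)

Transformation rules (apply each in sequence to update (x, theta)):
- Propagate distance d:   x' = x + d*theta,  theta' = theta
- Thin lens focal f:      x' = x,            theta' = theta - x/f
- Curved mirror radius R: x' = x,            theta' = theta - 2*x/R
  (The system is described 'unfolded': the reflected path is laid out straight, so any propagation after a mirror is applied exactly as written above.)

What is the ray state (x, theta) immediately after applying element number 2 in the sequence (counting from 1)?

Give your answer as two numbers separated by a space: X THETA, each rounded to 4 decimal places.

Initial: x=-7.0000 theta=0.5000
After 1 (propagate distance d=6): x=-4.0000 theta=0.5000
After 2 (thin lens f=12): x=-4.0000 theta=5/6 (≈0.8333)
Rounded to 4 decimal places: x = -4.0000, theta = 0.8333

Answer: -4.0000 0.8333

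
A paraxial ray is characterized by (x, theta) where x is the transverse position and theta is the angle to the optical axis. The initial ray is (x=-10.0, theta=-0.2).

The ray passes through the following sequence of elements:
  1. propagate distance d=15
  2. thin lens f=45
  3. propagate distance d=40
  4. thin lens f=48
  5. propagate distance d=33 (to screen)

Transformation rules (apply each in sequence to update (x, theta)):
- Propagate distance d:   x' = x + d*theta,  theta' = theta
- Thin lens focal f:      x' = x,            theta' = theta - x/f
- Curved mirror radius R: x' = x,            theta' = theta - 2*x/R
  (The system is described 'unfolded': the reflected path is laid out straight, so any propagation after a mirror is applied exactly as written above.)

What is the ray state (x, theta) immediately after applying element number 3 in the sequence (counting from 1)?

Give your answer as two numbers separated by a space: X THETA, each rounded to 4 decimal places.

Answer: -9.4444 0.0889

Derivation:
Initial: x=-10.0000 theta=-0.2000
After 1 (propagate distance d=15): x=-13.0000 theta=-0.2000
After 2 (thin lens f=45): x=-13.0000 theta=4/45 (≈0.0889)
After 3 (propagate distance d=40): x=-85/9 (≈-9.4444) theta=4/45 (≈0.0889)
Rounded to 4 decimal places: x = -9.4444, theta = 0.0889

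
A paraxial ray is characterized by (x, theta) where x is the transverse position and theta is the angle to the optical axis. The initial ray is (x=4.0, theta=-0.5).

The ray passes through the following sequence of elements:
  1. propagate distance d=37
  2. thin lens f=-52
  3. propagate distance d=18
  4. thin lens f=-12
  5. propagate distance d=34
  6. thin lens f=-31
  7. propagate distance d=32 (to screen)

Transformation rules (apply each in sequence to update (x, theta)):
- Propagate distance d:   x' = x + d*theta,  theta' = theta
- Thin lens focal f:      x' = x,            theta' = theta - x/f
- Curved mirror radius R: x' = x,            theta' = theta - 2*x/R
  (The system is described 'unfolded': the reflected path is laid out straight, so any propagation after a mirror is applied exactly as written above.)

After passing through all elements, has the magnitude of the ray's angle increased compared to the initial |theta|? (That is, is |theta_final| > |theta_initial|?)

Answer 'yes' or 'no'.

Initial: x=4.0000 theta=-0.5000
After 1 (propagate distance d=37): x=-14.5000 theta=-0.5000
After 2 (thin lens f=-52): x=-14.5000 theta=-81/104 (≈-0.7788)
After 3 (propagate distance d=18): x=-1483/52 (≈-28.5192) theta=-81/104 (≈-0.7788)
After 4 (thin lens f=-12): x=-1483/52 (≈-28.5192) theta=-1969/624 (≈-3.1554)
After 5 (propagate distance d=34): x=-42371/312 (≈-135.8045) theta=-1969/624 (≈-3.1554)
After 6 (thin lens f=-31): x=-42371/312 (≈-135.8045) theta=-145781/19344 (≈-7.5362)
After 7 (propagate distance d=32 (to screen)): x=-3645997/9672 (≈-376.9641) theta=-145781/19344 (≈-7.5362)
|theta_initial|=0.5000 |theta_final|=145781/19344 (≈7.5362) -> increased

Answer: yes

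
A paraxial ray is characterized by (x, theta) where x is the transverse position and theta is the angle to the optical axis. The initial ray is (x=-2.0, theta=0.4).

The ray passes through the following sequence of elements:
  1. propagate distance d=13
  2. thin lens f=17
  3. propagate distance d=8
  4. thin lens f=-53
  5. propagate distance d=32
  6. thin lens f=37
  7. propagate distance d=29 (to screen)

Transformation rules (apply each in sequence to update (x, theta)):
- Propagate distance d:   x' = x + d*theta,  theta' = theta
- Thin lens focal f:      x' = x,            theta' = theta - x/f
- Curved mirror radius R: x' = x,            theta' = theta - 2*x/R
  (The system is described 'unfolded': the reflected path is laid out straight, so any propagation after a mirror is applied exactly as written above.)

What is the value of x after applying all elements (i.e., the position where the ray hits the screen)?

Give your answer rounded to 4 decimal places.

Answer: 11.9814

Derivation:
Initial: x=-2.0000 theta=0.4000
After 1 (propagate distance d=13): x=3.2000 theta=0.4000
After 2 (thin lens f=17): x=3.2000 theta=18/85 (≈0.2118)
After 3 (propagate distance d=8): x=416/85 (≈4.8941) theta=18/85 (≈0.2118)
After 4 (thin lens f=-53): x=416/85 (≈4.8941) theta=274/901 (≈0.3041)
After 5 (propagate distance d=32): x=65888/4505 (≈14.6255) theta=274/901 (≈0.3041)
After 6 (thin lens f=37): x=65888/4505 (≈14.6255) theta=-894/9805 (≈-0.0912)
After 7 (propagate distance d=29 (to screen)): x=1997114/166685 (≈11.9814) theta=-894/9805 (≈-0.0912)
Rounded to 4 decimal places: x = 11.9814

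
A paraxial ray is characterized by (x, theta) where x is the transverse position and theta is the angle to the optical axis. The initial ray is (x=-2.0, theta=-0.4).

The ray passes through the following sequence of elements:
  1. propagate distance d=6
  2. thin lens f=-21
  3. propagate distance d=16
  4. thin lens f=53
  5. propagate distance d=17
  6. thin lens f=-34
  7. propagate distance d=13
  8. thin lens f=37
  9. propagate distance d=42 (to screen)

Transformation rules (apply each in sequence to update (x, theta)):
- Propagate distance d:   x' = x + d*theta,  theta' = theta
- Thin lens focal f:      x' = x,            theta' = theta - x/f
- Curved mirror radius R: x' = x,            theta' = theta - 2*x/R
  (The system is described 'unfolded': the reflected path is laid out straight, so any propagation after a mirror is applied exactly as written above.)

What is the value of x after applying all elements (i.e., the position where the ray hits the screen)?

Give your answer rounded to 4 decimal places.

Answer: -34.7266

Derivation:
Initial: x=-2.0000 theta=-0.4000
After 1 (propagate distance d=6): x=-4.4000 theta=-0.4000
After 2 (thin lens f=-21): x=-4.4000 theta=-64/105 (≈-0.6095)
After 3 (propagate distance d=16): x=-1486/105 (≈-14.1524) theta=-64/105 (≈-0.6095)
After 4 (thin lens f=53): x=-1486/105 (≈-14.1524) theta=-1906/5565 (≈-0.3425)
After 5 (propagate distance d=17): x=-3176/159 (≈-19.9748) theta=-1906/5565 (≈-0.3425)
After 6 (thin lens f=-34): x=-3176/159 (≈-19.9748) theta=-87982/94605 (≈-0.9300)
After 7 (propagate distance d=13): x=-1011162/31535 (≈-32.0648) theta=-87982/94605 (≈-0.9300)
After 8 (thin lens f=37): x=-1011162/31535 (≈-32.0648) theta=-221848/3500385 (≈-0.0634)
After 9 (propagate distance d=42 (to screen)): x=-40518866/1166795 (≈-34.7266) theta=-221848/3500385 (≈-0.0634)
Rounded to 4 decimal places: x = -34.7266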